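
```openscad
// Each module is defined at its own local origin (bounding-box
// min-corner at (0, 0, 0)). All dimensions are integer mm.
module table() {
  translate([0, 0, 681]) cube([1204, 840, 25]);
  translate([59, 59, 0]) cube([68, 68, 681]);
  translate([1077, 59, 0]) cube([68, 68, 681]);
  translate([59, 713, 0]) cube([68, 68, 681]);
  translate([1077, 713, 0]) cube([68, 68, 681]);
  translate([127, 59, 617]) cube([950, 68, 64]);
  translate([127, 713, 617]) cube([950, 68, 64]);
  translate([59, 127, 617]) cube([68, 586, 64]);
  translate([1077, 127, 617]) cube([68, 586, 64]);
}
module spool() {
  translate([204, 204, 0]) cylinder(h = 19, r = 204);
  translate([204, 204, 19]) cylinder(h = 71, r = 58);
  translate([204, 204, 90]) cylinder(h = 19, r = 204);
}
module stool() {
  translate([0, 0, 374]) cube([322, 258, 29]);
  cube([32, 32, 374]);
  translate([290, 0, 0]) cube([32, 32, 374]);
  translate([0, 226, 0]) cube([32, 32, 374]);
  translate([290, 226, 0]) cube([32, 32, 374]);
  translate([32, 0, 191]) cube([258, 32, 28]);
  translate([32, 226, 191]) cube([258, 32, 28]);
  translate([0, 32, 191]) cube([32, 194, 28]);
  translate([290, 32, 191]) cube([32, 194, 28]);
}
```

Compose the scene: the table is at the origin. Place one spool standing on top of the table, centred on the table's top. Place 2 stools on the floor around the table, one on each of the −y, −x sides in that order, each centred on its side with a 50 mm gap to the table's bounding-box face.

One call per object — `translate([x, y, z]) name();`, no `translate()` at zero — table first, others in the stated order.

table();
translate([398, 216, 706]) spool();
translate([441, -308, 0]) stool();
translate([-372, 291, 0]) stool();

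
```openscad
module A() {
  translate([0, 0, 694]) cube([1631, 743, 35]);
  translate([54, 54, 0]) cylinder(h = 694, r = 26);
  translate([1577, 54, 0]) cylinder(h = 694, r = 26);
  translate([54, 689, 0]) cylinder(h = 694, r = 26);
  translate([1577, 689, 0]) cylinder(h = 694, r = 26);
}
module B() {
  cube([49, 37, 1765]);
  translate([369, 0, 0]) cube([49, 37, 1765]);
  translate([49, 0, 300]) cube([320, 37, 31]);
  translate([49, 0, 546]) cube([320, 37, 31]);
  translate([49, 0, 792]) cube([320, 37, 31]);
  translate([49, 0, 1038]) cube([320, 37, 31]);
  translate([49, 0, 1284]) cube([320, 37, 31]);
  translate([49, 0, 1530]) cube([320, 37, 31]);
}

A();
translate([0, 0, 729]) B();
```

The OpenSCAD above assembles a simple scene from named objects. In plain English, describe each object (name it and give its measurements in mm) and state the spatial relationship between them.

A is a table: top 1631 mm (x) × 743 mm (y), 35 mm thick, upper face at z = 729 mm, on four round legs of 52 mm diameter, each leg's bounding box inset 28 mm from the nearest pair of top edges, running from z = 0 to the bottom of the top.

B is a wooden ladder with two side rails of 49×37 mm section and 1765 mm height, set 418 mm apart overall. Between them run 6 rectangular rungs (37 mm deep, 31 mm thick), front faces flush with the rails' −y face. The bottom of the first rung is 300 mm above the floor and each subsequent rung is 246 mm higher than the one below.

The ladder is on top of the table.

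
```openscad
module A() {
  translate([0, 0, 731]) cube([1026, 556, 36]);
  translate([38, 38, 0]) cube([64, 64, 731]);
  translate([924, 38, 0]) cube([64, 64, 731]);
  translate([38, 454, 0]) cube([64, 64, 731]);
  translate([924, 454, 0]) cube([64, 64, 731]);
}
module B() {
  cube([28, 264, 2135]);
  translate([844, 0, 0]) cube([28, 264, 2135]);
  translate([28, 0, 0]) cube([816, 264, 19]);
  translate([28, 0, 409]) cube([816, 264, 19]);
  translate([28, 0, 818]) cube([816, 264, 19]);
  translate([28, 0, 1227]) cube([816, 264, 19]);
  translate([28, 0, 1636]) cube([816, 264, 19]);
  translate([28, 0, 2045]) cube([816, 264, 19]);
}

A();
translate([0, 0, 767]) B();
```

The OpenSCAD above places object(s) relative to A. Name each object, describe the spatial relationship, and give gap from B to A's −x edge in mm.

A is a table. B is a bookshelf. The bookshelf is on top of the table. The gap from the bookshelf to the table's −x edge is 0 mm.

The bookshelf's min-x is at 0; the table's min-x is 0; gap = 0 mm.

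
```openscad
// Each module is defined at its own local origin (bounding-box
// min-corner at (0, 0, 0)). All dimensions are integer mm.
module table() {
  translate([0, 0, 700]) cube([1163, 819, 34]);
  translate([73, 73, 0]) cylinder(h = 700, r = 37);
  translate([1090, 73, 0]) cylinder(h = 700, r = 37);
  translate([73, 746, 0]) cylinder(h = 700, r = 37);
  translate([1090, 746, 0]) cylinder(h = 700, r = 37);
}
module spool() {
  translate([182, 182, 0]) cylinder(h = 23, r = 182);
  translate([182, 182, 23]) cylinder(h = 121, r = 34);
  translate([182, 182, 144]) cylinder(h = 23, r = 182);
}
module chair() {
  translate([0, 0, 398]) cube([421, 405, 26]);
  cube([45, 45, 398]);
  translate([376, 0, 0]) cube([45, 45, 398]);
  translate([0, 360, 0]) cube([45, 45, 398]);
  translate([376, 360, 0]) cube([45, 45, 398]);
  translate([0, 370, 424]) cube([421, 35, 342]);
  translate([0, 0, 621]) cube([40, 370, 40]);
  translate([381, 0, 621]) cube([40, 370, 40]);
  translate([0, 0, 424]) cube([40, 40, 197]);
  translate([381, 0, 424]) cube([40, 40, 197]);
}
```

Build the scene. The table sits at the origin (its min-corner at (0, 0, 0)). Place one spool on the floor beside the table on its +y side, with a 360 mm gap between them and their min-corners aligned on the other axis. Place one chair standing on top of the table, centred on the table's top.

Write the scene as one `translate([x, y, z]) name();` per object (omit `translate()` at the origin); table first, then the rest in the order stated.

table();
translate([0, 1179, 0]) spool();
translate([371, 207, 734]) chair();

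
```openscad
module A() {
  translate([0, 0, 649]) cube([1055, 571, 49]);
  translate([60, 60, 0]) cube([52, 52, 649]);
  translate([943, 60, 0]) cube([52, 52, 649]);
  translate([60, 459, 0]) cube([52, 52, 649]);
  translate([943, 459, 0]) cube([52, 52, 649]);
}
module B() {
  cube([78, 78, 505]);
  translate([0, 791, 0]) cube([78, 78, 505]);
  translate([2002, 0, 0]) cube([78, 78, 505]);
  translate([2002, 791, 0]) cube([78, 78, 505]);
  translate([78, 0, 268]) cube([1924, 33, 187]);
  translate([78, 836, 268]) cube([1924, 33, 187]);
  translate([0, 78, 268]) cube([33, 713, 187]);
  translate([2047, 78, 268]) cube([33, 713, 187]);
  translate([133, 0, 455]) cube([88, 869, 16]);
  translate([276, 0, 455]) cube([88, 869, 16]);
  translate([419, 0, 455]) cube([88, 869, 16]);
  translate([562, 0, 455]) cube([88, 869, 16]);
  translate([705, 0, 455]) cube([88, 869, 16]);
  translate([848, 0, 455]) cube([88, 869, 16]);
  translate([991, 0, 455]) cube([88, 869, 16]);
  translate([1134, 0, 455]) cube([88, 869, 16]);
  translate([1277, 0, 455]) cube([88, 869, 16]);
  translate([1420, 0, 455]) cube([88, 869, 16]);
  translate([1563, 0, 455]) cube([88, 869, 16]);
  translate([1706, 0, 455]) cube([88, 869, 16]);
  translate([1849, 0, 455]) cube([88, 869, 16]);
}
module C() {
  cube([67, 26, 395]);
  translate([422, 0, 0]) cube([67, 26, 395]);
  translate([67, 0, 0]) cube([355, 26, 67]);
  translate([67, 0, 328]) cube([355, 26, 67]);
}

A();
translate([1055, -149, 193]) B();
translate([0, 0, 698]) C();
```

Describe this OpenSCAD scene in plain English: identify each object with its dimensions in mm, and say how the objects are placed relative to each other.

A is a rectangular dining table. The top is 1055×571×49 mm with its upper surface at z = 698 mm. It stands on four 52×52 mm square legs, each inset 60 mm from the nearest pair of top edges, running from the floor to the underside of the top.

B is a bed frame 2080 mm long (x) by 869 mm wide (y). Four 78×78 mm corner posts, 505 mm tall, at the corners of the footprint. Four rails of 33 mm thickness and 187 mm height run between adjacent posts with their undersides at z = 268 mm, their outer faces flush with the outside of the frame (the two x-running rails run between the posts' inner faces; the two y-running rails run between the posts' inner faces). 13 slats, each 88 mm wide (x) and 16 mm thick, lie across the top of the two x-running rails, running the full 869 mm width of the frame in y; the slats are evenly spaced along x between the inner faces of the end posts with equal gaps (rounded down to the nearest mm) at the −x end and between each pair — any rounding remainder accumulates at the +x end.

C is a rectangular picture frame lying in the x–z plane (depth along y). The opening is 355 mm wide (x) by 261 mm tall (z), surrounded by a border 67 mm wide on all four sides. The frame is 26 mm deep and is made of two full-height vertical stiles with two horizontal rails fitted between them.

The bed frame is beside the table with their tops flush at z = 698. The picture frame is on top of the table.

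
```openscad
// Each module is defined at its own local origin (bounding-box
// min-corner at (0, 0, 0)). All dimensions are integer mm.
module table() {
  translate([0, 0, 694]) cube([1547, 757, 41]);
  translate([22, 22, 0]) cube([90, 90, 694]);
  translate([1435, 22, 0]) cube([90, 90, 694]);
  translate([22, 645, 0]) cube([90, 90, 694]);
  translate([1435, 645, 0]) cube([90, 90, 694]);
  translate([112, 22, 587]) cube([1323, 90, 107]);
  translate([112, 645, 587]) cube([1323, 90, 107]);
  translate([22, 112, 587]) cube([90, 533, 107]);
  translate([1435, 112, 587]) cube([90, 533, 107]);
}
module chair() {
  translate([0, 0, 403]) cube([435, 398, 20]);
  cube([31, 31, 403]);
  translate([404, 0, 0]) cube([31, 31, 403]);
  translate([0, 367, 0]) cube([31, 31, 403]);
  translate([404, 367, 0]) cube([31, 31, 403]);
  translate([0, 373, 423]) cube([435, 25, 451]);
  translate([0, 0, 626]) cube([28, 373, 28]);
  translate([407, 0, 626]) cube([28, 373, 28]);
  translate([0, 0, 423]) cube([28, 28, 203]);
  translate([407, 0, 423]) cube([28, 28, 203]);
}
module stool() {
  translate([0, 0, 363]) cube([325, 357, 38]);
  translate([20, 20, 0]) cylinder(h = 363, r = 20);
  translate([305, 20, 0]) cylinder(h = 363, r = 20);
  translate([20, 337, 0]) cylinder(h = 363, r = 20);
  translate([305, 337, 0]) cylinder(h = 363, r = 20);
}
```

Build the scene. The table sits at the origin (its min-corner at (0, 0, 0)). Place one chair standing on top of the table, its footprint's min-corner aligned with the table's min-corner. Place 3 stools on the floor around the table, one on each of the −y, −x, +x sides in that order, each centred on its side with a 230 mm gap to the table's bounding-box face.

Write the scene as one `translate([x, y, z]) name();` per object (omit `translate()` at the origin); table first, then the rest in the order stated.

table();
translate([0, 0, 735]) chair();
translate([611, -587, 0]) stool();
translate([-555, 200, 0]) stool();
translate([1777, 200, 0]) stool();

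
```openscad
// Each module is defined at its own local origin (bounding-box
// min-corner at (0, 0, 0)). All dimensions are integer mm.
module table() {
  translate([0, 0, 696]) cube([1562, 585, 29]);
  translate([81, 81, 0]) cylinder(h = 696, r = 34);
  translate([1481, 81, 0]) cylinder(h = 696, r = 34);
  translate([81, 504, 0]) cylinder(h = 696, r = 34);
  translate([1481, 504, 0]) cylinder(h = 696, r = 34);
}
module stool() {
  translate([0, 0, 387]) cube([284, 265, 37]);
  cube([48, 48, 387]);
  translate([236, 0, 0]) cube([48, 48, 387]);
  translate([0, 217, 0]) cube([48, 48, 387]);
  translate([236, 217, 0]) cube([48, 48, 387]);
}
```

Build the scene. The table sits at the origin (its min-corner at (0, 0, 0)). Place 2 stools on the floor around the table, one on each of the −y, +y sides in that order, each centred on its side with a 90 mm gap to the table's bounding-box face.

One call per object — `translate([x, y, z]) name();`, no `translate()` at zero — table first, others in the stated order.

table();
translate([639, -355, 0]) stool();
translate([639, 675, 0]) stool();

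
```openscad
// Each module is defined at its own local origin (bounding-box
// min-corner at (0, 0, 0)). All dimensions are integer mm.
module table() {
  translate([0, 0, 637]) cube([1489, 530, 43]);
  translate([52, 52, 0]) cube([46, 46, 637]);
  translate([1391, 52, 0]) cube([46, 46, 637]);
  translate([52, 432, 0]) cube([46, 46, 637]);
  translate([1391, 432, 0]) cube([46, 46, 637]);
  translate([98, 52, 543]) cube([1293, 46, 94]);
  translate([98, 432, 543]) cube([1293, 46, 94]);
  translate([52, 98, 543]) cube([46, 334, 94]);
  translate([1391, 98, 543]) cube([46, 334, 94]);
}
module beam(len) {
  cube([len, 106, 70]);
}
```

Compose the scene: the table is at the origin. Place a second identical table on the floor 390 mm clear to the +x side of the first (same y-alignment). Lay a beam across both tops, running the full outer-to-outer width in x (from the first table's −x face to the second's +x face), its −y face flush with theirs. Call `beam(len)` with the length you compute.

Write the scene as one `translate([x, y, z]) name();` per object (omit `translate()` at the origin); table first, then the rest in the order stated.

table();
translate([1879, 0, 0]) table();
translate([0, 0, 680]) beam(3368);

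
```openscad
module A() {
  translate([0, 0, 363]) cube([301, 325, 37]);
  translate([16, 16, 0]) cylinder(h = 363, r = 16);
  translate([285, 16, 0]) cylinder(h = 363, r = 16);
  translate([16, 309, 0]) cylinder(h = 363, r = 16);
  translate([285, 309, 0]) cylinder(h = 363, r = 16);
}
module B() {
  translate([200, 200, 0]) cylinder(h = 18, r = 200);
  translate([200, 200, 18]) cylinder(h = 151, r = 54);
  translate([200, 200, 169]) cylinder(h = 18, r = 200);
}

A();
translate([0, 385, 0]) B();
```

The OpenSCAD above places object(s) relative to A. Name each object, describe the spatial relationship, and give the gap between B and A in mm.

A is a stool. B is a spool. The spool is on the floor beside the stool on its +y side. The gap between the spool and the stool is 60 mm.

The spool's nearest face is 60 mm from the stool's +y face.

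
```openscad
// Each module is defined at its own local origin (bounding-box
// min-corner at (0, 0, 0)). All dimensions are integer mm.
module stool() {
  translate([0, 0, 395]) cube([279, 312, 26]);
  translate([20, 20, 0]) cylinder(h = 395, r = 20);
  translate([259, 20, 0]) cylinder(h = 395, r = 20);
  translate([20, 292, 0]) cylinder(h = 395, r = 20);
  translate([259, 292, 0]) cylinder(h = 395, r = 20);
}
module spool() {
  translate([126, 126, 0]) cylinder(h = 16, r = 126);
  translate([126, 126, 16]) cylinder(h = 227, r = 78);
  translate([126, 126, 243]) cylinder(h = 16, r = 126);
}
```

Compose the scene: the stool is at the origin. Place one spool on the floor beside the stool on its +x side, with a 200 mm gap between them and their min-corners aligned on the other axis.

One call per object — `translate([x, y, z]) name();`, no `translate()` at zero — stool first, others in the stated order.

stool();
translate([479, 0, 0]) spool();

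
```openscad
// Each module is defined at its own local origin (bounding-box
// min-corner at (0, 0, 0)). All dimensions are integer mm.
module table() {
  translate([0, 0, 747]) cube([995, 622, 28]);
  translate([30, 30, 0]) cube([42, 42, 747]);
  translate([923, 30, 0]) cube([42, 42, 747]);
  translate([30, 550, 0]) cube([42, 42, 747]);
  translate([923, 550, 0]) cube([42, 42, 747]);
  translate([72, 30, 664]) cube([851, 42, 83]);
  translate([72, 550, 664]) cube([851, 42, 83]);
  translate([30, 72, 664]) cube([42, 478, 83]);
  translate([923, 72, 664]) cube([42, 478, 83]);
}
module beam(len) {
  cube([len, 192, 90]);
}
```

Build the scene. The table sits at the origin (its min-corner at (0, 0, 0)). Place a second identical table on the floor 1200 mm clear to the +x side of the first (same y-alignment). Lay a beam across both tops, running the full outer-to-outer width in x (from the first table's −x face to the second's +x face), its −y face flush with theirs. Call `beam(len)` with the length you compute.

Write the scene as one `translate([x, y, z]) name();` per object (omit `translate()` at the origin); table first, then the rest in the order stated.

table();
translate([2195, 0, 0]) table();
translate([0, 0, 775]) beam(3190);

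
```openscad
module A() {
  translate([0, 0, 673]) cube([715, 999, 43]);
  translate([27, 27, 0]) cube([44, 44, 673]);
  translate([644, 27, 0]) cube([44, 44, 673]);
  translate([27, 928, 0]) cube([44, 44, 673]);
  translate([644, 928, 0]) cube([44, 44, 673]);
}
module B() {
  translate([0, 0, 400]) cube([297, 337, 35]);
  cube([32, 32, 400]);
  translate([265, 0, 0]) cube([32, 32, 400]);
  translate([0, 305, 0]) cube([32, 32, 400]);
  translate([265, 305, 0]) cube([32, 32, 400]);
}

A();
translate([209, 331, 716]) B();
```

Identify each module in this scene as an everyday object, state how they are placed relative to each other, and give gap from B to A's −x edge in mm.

The stool's min-x is at 209; the table's min-x is 0; gap = 209 mm.

A is a table. B is a stool. The stool is on top of the table, centred. The gap from the stool to the table's −x edge is 209 mm.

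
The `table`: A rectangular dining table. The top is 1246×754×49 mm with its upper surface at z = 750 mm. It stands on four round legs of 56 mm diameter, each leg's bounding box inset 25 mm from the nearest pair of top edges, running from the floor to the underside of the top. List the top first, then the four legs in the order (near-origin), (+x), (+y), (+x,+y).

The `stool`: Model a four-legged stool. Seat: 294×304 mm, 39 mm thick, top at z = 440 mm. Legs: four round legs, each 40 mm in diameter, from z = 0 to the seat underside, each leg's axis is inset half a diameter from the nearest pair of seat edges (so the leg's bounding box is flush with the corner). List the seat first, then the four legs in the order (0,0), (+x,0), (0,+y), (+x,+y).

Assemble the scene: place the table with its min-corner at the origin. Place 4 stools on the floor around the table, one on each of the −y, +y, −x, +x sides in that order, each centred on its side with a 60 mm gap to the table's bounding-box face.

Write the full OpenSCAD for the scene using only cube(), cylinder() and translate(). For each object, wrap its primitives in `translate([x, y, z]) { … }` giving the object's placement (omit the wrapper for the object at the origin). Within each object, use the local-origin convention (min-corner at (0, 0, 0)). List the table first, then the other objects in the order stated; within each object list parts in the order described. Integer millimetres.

translate([0, 0, 701]) cube([1246, 754, 49]);
translate([53, 53, 0]) cylinder(h = 701, r = 28);
translate([1193, 53, 0]) cylinder(h = 701, r = 28);
translate([53, 701, 0]) cylinder(h = 701, r = 28);
translate([1193, 701, 0]) cylinder(h = 701, r = 28);
translate([476, -364, 0]) {
  translate([0, 0, 401]) cube([294, 304, 39]);
  translate([20, 20, 0]) cylinder(h = 401, r = 20);
  translate([274, 20, 0]) cylinder(h = 401, r = 20);
  translate([20, 284, 0]) cylinder(h = 401, r = 20);
  translate([274, 284, 0]) cylinder(h = 401, r = 20);
}
translate([476, 814, 0]) {
  translate([0, 0, 401]) cube([294, 304, 39]);
  translate([20, 20, 0]) cylinder(h = 401, r = 20);
  translate([274, 20, 0]) cylinder(h = 401, r = 20);
  translate([20, 284, 0]) cylinder(h = 401, r = 20);
  translate([274, 284, 0]) cylinder(h = 401, r = 20);
}
translate([-354, 225, 0]) {
  translate([0, 0, 401]) cube([294, 304, 39]);
  translate([20, 20, 0]) cylinder(h = 401, r = 20);
  translate([274, 20, 0]) cylinder(h = 401, r = 20);
  translate([20, 284, 0]) cylinder(h = 401, r = 20);
  translate([274, 284, 0]) cylinder(h = 401, r = 20);
}
translate([1306, 225, 0]) {
  translate([0, 0, 401]) cube([294, 304, 39]);
  translate([20, 20, 0]) cylinder(h = 401, r = 20);
  translate([274, 20, 0]) cylinder(h = 401, r = 20);
  translate([20, 284, 0]) cylinder(h = 401, r = 20);
  translate([274, 284, 0]) cylinder(h = 401, r = 20);
}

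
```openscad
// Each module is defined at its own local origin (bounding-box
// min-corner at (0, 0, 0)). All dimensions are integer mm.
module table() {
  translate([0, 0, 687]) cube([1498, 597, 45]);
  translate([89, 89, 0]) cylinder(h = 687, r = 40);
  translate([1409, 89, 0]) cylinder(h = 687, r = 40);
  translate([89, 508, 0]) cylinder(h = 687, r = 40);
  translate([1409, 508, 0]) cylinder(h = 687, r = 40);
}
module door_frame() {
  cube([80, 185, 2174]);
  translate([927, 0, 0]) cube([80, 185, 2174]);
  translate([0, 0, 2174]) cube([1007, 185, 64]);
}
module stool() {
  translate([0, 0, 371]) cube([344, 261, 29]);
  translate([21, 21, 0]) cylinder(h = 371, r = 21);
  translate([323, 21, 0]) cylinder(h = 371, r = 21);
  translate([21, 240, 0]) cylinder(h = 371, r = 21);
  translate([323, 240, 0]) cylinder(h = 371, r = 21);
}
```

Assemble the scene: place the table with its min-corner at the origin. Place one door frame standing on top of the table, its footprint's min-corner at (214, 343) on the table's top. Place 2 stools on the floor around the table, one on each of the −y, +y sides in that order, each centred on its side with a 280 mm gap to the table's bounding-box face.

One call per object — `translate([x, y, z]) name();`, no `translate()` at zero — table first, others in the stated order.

table();
translate([214, 343, 732]) door_frame();
translate([577, -541, 0]) stool();
translate([577, 877, 0]) stool();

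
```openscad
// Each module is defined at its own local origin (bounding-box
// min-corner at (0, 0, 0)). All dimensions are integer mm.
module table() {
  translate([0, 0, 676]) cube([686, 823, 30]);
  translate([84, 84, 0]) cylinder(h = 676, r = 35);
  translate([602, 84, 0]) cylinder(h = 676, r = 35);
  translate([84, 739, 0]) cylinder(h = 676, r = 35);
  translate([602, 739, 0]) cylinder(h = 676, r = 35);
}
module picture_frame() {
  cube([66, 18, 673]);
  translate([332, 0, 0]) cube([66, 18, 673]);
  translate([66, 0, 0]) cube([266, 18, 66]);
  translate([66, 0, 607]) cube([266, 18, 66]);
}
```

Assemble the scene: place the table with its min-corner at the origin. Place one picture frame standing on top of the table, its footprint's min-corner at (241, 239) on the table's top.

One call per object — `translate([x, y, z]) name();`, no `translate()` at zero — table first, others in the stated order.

table();
translate([241, 239, 706]) picture_frame();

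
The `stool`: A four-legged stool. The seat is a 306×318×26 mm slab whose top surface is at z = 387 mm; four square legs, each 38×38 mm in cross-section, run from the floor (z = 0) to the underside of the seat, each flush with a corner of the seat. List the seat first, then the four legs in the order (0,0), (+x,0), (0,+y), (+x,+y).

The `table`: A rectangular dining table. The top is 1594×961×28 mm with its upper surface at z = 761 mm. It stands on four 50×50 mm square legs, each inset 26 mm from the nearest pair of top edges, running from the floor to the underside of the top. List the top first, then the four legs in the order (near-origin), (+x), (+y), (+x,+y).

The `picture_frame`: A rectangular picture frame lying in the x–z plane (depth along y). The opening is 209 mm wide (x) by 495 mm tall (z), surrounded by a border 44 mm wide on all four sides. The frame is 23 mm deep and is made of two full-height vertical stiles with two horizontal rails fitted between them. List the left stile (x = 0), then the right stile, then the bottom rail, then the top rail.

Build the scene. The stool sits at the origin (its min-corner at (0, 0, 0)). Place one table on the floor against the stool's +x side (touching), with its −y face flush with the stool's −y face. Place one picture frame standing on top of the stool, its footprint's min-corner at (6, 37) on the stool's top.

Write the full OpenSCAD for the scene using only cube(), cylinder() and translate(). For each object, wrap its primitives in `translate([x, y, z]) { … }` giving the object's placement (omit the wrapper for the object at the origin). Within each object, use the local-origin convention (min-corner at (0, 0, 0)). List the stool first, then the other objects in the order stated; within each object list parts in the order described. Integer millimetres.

translate([0, 0, 361]) cube([306, 318, 26]);
cube([38, 38, 361]);
translate([268, 0, 0]) cube([38, 38, 361]);
translate([0, 280, 0]) cube([38, 38, 361]);
translate([268, 280, 0]) cube([38, 38, 361]);
translate([306, 0, 0]) {
  translate([0, 0, 733]) cube([1594, 961, 28]);
  translate([26, 26, 0]) cube([50, 50, 733]);
  translate([1518, 26, 0]) cube([50, 50, 733]);
  translate([26, 885, 0]) cube([50, 50, 733]);
  translate([1518, 885, 0]) cube([50, 50, 733]);
}
translate([6, 37, 387]) {
  cube([44, 23, 583]);
  translate([253, 0, 0]) cube([44, 23, 583]);
  translate([44, 0, 0]) cube([209, 23, 44]);
  translate([44, 0, 539]) cube([209, 23, 44]);
}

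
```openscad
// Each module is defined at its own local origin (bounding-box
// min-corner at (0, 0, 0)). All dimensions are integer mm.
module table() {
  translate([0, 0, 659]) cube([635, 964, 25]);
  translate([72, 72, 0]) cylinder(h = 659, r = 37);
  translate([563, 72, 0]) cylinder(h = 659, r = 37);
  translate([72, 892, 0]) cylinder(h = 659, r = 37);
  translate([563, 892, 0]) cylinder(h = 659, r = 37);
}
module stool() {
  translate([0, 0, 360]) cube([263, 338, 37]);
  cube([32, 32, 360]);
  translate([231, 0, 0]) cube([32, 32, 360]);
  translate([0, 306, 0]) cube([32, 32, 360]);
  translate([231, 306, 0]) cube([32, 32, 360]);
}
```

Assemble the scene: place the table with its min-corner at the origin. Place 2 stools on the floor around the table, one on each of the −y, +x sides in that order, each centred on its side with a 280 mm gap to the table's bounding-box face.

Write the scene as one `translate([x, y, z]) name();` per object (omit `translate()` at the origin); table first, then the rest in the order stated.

table();
translate([186, -618, 0]) stool();
translate([915, 313, 0]) stool();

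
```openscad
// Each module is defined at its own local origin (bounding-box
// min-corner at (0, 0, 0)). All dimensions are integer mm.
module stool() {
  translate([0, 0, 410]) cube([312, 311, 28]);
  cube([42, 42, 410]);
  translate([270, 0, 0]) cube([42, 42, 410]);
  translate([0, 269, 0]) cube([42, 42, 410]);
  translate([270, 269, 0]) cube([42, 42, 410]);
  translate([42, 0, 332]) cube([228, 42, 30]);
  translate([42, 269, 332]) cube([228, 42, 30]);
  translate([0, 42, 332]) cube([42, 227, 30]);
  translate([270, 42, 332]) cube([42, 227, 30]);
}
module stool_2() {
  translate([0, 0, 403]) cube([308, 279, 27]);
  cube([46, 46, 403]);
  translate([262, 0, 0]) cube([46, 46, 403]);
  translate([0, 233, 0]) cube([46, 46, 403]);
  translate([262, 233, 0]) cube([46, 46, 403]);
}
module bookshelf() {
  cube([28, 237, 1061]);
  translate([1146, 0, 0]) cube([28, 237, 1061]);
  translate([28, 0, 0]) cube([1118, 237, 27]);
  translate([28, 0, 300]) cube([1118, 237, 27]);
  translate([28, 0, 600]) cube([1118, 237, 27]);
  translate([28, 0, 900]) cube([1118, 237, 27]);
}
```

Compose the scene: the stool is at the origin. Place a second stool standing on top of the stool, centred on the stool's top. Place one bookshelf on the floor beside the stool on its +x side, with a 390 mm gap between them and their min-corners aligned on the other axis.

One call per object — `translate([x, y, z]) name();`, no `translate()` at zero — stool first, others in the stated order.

stool();
translate([2, 16, 438]) stool_2();
translate([702, 0, 0]) bookshelf();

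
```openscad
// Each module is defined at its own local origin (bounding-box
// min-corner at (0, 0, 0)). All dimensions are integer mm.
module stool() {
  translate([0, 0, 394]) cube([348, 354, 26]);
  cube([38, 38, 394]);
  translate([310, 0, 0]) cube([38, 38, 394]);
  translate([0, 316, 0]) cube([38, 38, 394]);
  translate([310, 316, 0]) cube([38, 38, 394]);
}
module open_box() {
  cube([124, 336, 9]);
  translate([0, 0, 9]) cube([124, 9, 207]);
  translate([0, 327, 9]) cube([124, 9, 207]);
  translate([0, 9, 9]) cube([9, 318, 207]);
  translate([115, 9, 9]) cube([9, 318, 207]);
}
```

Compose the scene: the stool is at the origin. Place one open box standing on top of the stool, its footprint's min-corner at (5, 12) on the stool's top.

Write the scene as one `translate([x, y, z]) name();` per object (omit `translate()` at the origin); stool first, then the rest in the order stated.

stool();
translate([5, 12, 420]) open_box();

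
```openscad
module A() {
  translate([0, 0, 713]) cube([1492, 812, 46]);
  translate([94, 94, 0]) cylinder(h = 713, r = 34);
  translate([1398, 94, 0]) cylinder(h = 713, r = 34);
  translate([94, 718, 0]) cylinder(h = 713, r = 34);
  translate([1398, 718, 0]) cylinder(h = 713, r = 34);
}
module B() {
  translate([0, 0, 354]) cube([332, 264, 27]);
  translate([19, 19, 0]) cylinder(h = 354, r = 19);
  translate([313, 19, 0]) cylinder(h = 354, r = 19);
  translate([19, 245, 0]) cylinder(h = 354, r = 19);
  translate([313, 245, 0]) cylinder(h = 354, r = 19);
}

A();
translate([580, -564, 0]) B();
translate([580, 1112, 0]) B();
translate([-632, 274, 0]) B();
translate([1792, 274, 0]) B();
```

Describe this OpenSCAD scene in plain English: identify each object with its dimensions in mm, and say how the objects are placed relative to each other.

A is a table: top 1492 mm (x) × 812 mm (y), 46 mm thick, upper face at z = 759 mm, on four round legs of 68 mm diameter, each leg's bounding box inset 60 mm from the nearest pair of top edges, running from z = 0 to the bottom of the top.

B is a four-legged stool. The seat is a 332×264×27 mm slab whose top surface is at z = 381 mm; four round legs, each 38 mm in diameter, run from the floor (z = 0) to the underside of the seat, each leg's axis is inset half a diameter from the nearest pair of seat edges (so the leg's bounding box is flush with the corner).

Four stools sit around the table at the −y, +y, −x, +x sides.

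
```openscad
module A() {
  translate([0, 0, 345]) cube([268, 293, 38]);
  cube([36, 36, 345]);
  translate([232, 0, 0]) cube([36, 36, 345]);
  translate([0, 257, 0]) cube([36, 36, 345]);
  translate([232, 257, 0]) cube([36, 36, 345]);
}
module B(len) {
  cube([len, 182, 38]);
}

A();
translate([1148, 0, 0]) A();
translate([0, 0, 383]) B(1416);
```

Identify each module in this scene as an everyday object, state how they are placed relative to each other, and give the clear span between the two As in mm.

A is a stool. B is a beam. A beam spans the tops of two stools. The clear span between the two stools is 880 mm.

Second stool starts at x = 1148; first ends at x = 268; clear span = 1148 − 268 = 880 mm.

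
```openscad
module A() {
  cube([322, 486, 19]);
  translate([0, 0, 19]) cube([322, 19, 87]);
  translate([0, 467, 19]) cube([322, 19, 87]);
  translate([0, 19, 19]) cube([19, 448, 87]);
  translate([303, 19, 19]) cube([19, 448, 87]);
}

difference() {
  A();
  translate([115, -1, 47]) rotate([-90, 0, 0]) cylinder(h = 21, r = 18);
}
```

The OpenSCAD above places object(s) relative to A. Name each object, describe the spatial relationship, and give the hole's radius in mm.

A is an open box. The open box has a circular hole through its front wall. The hole's radius is 18 mm.

The subtracted cylinder has r = 18 mm.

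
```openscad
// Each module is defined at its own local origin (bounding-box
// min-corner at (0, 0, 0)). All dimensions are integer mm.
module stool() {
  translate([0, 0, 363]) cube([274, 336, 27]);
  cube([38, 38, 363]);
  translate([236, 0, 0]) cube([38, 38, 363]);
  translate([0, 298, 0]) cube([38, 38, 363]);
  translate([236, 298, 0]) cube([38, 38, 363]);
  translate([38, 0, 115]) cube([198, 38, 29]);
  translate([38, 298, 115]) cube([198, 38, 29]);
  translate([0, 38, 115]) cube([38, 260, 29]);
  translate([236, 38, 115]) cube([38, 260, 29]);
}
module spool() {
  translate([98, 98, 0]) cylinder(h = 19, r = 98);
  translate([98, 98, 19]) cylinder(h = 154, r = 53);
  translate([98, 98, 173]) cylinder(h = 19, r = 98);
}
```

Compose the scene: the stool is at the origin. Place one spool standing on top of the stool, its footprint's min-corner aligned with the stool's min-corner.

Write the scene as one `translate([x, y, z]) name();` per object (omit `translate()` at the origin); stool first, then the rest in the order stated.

stool();
translate([0, 0, 390]) spool();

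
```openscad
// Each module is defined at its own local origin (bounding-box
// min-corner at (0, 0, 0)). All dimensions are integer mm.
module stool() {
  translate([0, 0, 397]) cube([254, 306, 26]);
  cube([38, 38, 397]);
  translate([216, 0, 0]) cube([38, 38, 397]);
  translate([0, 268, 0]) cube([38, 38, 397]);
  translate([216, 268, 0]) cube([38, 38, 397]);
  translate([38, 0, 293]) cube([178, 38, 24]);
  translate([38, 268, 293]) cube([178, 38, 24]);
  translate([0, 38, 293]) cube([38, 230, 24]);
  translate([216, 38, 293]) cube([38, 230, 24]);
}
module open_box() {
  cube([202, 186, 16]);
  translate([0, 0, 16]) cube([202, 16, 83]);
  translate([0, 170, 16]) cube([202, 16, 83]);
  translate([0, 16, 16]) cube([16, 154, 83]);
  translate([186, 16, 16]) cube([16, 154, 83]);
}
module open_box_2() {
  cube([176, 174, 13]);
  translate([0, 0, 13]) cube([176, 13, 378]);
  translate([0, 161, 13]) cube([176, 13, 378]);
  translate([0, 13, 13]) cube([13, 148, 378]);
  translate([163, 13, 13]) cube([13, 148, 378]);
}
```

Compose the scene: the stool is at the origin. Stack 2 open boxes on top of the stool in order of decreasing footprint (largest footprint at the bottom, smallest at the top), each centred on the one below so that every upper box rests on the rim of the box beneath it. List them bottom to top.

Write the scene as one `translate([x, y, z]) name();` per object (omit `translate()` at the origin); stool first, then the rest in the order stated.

stool();
translate([26, 60, 423]) open_box();
translate([39, 66, 522]) open_box_2();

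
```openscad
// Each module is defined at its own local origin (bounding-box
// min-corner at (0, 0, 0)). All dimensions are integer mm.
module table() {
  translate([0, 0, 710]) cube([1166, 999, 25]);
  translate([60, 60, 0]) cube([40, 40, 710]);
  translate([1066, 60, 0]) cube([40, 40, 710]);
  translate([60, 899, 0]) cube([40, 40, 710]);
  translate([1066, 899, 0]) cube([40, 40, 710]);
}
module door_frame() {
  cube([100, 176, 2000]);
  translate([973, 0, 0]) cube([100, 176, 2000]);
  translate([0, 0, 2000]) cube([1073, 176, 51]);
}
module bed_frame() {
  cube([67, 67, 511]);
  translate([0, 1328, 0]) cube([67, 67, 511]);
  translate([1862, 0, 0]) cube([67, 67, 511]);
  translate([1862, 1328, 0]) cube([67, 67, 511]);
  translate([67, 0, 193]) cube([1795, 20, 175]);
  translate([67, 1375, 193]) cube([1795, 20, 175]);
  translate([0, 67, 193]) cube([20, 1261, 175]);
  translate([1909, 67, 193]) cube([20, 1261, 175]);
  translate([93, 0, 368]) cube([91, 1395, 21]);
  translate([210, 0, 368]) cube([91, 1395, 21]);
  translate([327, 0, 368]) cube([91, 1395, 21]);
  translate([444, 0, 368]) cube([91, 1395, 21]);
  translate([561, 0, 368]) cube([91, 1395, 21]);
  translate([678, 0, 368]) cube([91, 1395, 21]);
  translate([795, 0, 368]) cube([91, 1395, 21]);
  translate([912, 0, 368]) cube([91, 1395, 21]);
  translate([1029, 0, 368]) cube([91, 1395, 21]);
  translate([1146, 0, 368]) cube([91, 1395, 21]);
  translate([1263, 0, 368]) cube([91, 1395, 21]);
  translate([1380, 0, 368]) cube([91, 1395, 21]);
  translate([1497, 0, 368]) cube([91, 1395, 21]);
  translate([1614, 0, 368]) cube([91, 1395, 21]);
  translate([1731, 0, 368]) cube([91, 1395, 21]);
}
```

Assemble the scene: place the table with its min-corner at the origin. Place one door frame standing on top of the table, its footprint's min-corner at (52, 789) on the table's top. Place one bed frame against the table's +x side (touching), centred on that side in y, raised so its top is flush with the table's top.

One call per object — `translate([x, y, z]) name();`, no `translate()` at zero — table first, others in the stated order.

table();
translate([52, 789, 735]) door_frame();
translate([1166, -198, 224]) bed_frame();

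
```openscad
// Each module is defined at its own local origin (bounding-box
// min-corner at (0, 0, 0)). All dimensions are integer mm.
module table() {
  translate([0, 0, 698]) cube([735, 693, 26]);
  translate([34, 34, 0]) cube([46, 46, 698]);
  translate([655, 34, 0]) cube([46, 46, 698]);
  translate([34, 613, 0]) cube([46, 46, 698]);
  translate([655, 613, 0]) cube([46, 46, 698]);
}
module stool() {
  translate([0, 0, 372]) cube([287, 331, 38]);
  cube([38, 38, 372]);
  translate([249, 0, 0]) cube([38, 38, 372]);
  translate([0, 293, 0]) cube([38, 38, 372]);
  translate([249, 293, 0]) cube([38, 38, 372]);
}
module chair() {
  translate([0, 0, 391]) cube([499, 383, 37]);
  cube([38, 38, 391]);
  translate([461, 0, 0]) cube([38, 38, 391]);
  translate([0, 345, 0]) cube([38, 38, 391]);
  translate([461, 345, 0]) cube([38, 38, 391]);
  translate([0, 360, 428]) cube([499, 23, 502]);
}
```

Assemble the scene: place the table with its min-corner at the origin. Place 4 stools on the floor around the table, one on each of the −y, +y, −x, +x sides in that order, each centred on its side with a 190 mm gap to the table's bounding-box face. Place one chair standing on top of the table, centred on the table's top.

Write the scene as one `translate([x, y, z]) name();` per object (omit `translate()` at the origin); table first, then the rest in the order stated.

table();
translate([224, -521, 0]) stool();
translate([224, 883, 0]) stool();
translate([-477, 181, 0]) stool();
translate([925, 181, 0]) stool();
translate([118, 155, 724]) chair();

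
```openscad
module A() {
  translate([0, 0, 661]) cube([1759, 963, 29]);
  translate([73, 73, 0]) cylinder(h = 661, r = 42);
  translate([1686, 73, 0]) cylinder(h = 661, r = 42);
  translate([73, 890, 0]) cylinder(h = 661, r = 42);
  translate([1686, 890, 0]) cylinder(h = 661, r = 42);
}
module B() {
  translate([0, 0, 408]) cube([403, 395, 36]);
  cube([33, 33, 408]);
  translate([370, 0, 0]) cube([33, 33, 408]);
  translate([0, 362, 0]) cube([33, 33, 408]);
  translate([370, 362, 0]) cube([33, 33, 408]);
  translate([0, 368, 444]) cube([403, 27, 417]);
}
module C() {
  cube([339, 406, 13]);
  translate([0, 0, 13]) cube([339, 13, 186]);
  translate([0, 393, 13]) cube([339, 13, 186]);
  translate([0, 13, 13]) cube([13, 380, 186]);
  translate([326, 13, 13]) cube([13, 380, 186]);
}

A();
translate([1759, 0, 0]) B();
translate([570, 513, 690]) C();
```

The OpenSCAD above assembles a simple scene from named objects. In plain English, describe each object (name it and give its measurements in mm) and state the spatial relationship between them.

A is a table with a 1759×963 mm rectangular top, 29 mm thick, top surface at z = 690 mm, supported by four round legs of 84 mm diameter, each leg's bounding box inset 31 mm from the nearest pair of top edges, running from the floor.

B is a chair. The seat is a 403×395×36 mm slab with its top at z = 444 mm, on four 33×33 mm corner legs (flush with the seat edges, standing on z = 0). A flat backrest 27 mm thick, 417 mm tall, spans the full seat width and rises from the seat top along its +y edge, rear face flush with the rear of the seat.

C is an open-topped rectangular box: outside dimensions 339×406×199 mm, with a uniform wall and base thickness of 13 mm. The base is a full 339×406 slab on the floor; four walls sit on top of the base. The front and back walls (the −y and +y sides) span the full width; the two side walls fit between them.

The chair is against the table's +x side, with their −y faces flush. The open box is on top of the table.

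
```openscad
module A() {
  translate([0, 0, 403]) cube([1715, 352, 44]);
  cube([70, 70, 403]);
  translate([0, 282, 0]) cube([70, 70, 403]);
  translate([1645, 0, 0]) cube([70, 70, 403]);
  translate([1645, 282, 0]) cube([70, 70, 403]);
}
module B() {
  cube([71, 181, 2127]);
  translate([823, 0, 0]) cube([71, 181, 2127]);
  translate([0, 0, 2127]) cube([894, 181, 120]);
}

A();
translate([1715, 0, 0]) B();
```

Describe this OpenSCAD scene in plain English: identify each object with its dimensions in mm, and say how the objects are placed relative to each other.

A is a long wooden bench with a 1715 mm (x) × 352 mm (y) seat, 44 mm thick, its top surface 447 mm above the floor. Four 70 mm square legs at the seat corners, flush with the edges, run from z = 0 to the seat underside.

B is a rectangular door frame: two vertical jambs of 71×181 mm section, 2127 mm tall, with a clear opening 752 mm wide between their inner faces. A header 120 mm tall and 181 mm deep lies on top of the jambs and spans the full outside width.

The door frame is against the bench's +x side, with their −y faces flush.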